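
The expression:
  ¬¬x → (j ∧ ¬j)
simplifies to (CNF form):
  ¬x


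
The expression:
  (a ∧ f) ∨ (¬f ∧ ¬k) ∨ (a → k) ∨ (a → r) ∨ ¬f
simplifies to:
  True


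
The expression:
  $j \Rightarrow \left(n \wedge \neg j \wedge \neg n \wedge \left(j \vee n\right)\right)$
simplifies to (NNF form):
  $\neg j$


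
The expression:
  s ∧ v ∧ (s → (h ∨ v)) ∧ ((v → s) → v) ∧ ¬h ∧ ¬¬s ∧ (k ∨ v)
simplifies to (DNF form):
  s ∧ v ∧ ¬h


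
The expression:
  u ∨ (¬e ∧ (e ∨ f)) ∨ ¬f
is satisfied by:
  {u: True, e: False, f: False}
  {e: False, f: False, u: False}
  {f: True, u: True, e: False}
  {f: True, e: False, u: False}
  {u: True, e: True, f: False}
  {e: True, u: False, f: False}
  {f: True, e: True, u: True}


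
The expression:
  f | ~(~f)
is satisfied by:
  {f: True}


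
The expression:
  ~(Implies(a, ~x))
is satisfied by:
  {a: True, x: True}


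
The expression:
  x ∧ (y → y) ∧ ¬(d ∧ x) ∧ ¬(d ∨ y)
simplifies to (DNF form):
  x ∧ ¬d ∧ ¬y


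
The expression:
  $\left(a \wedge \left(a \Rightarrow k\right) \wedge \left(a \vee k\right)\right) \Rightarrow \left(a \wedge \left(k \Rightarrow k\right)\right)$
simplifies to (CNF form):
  $\text{True}$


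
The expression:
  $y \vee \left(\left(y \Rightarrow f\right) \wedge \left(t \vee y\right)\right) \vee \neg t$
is always true.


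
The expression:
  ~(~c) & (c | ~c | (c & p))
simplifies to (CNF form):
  c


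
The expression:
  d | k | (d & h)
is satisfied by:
  {d: True, k: True}
  {d: True, k: False}
  {k: True, d: False}


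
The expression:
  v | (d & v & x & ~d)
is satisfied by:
  {v: True}


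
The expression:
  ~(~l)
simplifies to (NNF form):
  l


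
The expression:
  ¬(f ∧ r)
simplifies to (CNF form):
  ¬f ∨ ¬r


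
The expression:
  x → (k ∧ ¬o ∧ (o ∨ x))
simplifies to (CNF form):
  (k ∨ ¬x) ∧ (¬o ∨ ¬x)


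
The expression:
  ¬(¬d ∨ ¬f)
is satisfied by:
  {d: True, f: True}


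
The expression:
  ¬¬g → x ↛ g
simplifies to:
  ¬g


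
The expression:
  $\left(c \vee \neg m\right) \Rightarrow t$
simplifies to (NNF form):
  $t \vee \left(m \wedge \neg c\right)$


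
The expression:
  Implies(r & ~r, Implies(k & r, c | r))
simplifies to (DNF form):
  True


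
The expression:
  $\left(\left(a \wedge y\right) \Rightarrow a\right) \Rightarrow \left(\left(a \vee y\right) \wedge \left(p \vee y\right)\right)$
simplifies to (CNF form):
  $\left(a \vee y\right) \wedge \left(p \vee y\right)$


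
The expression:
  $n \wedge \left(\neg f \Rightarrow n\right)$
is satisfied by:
  {n: True}


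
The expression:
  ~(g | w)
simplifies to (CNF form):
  ~g & ~w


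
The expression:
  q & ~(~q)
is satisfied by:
  {q: True}


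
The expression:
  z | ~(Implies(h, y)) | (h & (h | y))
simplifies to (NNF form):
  h | z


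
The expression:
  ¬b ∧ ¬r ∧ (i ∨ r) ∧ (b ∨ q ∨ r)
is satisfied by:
  {i: True, q: True, r: False, b: False}


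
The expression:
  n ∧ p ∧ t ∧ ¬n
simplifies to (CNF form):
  False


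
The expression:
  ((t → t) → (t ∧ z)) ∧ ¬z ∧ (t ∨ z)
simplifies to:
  False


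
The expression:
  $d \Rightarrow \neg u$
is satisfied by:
  {u: False, d: False}
  {d: True, u: False}
  {u: True, d: False}


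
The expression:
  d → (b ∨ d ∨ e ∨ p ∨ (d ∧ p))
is always true.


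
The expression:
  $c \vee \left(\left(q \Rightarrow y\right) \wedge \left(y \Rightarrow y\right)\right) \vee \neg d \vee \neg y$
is always true.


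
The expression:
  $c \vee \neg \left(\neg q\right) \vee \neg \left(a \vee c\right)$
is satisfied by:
  {q: True, c: True, a: False}
  {q: True, c: False, a: False}
  {c: True, q: False, a: False}
  {q: False, c: False, a: False}
  {a: True, q: True, c: True}
  {a: True, q: True, c: False}
  {a: True, c: True, q: False}


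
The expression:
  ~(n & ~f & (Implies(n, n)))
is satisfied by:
  {f: True, n: False}
  {n: False, f: False}
  {n: True, f: True}


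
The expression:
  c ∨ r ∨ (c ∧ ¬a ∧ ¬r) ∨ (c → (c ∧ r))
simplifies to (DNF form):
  True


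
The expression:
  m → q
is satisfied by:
  {q: True, m: False}
  {m: False, q: False}
  {m: True, q: True}


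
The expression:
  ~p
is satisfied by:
  {p: False}


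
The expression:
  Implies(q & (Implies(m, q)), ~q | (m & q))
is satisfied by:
  {m: True, q: False}
  {q: False, m: False}
  {q: True, m: True}


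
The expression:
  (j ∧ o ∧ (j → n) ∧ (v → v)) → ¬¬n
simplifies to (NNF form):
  True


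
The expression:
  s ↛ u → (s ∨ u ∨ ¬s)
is always true.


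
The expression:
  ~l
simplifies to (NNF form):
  ~l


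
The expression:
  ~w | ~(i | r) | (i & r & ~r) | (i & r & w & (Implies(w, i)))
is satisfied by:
  {w: False, r: False, i: False}
  {i: True, w: False, r: False}
  {r: True, w: False, i: False}
  {i: True, r: True, w: False}
  {w: True, i: False, r: False}
  {i: True, r: True, w: True}


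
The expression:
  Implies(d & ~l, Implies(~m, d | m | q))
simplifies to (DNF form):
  True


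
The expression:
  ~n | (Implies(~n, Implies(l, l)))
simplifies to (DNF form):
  True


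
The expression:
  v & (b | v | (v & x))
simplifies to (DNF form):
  v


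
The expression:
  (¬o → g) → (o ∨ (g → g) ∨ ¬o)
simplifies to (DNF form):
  True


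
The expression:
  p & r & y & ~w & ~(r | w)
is never true.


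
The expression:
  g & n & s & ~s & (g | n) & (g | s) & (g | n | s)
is never true.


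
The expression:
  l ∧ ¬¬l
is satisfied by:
  {l: True}


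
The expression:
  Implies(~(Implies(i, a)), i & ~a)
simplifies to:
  True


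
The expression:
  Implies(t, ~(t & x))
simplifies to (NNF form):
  ~t | ~x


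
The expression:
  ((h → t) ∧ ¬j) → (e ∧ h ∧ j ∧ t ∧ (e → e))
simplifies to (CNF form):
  (h ∨ j) ∧ (j ∨ ¬t)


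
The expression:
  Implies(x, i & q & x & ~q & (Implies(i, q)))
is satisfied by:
  {x: False}


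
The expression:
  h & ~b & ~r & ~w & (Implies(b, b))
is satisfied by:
  {h: True, b: False, r: False, w: False}


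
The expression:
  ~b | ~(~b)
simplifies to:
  True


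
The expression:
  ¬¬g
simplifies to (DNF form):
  g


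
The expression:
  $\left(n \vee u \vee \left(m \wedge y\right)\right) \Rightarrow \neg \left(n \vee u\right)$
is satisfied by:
  {n: False, u: False}


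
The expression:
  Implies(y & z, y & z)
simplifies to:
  True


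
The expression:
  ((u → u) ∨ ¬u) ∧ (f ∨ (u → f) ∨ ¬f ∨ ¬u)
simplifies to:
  True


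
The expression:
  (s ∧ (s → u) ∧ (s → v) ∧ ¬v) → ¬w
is always true.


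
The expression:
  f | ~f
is always true.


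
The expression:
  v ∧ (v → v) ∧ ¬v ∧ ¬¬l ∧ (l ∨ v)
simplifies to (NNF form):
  False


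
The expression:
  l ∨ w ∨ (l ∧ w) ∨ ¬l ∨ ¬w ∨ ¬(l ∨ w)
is always true.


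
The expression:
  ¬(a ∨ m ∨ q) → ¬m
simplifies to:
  True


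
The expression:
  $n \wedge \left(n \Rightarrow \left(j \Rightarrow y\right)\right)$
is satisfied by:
  {y: True, n: True, j: False}
  {n: True, j: False, y: False}
  {j: True, y: True, n: True}


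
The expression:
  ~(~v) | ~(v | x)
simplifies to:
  v | ~x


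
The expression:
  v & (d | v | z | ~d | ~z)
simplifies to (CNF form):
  v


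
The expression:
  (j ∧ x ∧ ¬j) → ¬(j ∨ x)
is always true.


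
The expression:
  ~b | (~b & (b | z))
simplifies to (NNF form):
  ~b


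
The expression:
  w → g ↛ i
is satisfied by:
  {g: True, i: False, w: False}
  {i: False, w: False, g: False}
  {g: True, i: True, w: False}
  {i: True, g: False, w: False}
  {w: True, g: True, i: False}


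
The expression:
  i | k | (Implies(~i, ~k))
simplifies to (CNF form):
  True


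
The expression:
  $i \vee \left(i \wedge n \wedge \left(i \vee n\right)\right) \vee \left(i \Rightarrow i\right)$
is always true.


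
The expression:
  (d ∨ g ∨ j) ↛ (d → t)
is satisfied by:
  {d: True, t: False}


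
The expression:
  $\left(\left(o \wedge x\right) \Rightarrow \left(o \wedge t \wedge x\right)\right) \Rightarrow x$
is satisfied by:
  {x: True}


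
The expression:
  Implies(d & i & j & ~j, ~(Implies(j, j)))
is always true.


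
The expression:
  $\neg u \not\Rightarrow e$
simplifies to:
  $\neg e \wedge \neg u$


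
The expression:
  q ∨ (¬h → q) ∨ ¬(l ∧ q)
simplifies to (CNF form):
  True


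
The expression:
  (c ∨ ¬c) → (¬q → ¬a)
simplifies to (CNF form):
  q ∨ ¬a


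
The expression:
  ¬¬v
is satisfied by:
  {v: True}


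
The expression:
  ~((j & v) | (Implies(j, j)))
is never true.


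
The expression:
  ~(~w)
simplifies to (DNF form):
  w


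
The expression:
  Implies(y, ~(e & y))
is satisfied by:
  {e: False, y: False}
  {y: True, e: False}
  {e: True, y: False}


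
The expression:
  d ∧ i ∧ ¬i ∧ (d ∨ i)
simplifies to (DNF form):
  False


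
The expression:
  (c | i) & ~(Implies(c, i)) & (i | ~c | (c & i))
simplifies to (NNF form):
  False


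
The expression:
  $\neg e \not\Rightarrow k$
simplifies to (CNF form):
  $\neg e \wedge \neg k$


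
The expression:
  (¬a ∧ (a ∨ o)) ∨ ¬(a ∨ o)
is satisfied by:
  {a: False}


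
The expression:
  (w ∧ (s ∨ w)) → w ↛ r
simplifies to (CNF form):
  ¬r ∨ ¬w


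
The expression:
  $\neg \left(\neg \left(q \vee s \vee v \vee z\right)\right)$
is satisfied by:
  {q: True, v: True, s: True, z: True}
  {q: True, v: True, s: True, z: False}
  {q: True, v: True, z: True, s: False}
  {q: True, v: True, z: False, s: False}
  {q: True, s: True, z: True, v: False}
  {q: True, s: True, z: False, v: False}
  {q: True, s: False, z: True, v: False}
  {q: True, s: False, z: False, v: False}
  {v: True, s: True, z: True, q: False}
  {v: True, s: True, z: False, q: False}
  {v: True, z: True, s: False, q: False}
  {v: True, z: False, s: False, q: False}
  {s: True, z: True, v: False, q: False}
  {s: True, v: False, z: False, q: False}
  {z: True, v: False, s: False, q: False}


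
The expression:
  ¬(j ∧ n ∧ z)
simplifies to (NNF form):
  ¬j ∨ ¬n ∨ ¬z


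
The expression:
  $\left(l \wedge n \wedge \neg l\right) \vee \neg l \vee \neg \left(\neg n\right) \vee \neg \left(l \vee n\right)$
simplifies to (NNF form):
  $n \vee \neg l$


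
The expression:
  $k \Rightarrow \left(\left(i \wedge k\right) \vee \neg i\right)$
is always true.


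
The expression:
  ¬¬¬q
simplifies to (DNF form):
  ¬q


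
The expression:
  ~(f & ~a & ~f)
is always true.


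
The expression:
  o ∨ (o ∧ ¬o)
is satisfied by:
  {o: True}


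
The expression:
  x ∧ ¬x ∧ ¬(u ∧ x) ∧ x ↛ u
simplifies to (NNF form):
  False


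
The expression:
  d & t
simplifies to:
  d & t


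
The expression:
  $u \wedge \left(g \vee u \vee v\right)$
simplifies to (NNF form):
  $u$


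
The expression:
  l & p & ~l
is never true.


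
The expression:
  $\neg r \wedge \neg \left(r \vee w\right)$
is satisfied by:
  {r: False, w: False}


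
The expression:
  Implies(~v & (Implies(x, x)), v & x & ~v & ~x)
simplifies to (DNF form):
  v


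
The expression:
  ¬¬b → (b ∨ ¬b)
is always true.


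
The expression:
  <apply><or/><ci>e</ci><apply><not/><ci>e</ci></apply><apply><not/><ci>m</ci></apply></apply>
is always true.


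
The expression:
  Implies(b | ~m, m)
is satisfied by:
  {m: True}


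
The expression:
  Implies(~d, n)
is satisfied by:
  {n: True, d: True}
  {n: True, d: False}
  {d: True, n: False}


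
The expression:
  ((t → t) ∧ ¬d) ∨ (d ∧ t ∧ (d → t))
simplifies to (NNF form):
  t ∨ ¬d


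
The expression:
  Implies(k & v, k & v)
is always true.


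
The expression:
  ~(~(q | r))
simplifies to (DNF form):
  q | r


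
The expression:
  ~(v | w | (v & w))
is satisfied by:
  {v: False, w: False}


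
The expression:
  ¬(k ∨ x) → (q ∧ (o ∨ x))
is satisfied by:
  {x: True, o: True, k: True, q: True}
  {x: True, o: True, k: True, q: False}
  {x: True, k: True, q: True, o: False}
  {x: True, k: True, q: False, o: False}
  {x: True, o: True, q: True, k: False}
  {x: True, o: True, q: False, k: False}
  {x: True, q: True, k: False, o: False}
  {x: True, q: False, k: False, o: False}
  {o: True, k: True, q: True, x: False}
  {o: True, k: True, q: False, x: False}
  {k: True, q: True, x: False, o: False}
  {k: True, x: False, q: False, o: False}
  {o: True, q: True, x: False, k: False}


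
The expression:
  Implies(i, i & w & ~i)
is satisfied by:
  {i: False}


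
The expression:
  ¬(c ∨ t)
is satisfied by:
  {t: False, c: False}


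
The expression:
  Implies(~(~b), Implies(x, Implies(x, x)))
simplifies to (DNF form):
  True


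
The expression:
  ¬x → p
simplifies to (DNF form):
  p ∨ x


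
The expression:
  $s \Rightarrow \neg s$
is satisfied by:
  {s: False}


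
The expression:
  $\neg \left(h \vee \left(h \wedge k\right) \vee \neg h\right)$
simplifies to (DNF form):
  $\text{False}$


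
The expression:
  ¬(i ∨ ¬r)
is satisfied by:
  {r: True, i: False}


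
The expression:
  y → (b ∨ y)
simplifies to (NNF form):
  True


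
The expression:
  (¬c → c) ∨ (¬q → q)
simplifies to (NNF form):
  c ∨ q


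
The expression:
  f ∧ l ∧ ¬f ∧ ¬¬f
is never true.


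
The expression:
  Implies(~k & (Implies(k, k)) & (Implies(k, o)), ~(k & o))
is always true.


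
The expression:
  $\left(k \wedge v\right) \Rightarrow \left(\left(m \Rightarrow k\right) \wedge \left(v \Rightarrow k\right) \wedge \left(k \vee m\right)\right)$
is always true.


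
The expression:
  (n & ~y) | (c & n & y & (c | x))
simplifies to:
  n & (c | ~y)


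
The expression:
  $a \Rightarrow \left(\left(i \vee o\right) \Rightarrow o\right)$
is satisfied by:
  {o: True, a: False, i: False}
  {o: False, a: False, i: False}
  {i: True, o: True, a: False}
  {i: True, o: False, a: False}
  {a: True, o: True, i: False}
  {a: True, o: False, i: False}
  {a: True, i: True, o: True}


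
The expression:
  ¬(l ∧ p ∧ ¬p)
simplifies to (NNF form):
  True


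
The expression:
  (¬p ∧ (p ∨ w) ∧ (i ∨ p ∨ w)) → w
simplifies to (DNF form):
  True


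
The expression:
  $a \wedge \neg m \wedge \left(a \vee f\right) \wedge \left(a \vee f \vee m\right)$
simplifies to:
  $a \wedge \neg m$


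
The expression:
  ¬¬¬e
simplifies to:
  ¬e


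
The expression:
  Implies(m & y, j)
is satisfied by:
  {j: True, m: False, y: False}
  {j: False, m: False, y: False}
  {y: True, j: True, m: False}
  {y: True, j: False, m: False}
  {m: True, j: True, y: False}
  {m: True, j: False, y: False}
  {m: True, y: True, j: True}


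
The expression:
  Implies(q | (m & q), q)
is always true.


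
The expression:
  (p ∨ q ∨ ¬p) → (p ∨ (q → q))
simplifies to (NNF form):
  True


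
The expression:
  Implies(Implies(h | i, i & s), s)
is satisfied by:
  {i: True, h: True, s: True}
  {i: True, h: True, s: False}
  {i: True, s: True, h: False}
  {i: True, s: False, h: False}
  {h: True, s: True, i: False}
  {h: True, s: False, i: False}
  {s: True, h: False, i: False}


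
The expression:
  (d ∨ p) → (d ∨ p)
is always true.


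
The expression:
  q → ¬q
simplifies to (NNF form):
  ¬q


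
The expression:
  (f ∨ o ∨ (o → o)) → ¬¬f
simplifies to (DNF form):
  f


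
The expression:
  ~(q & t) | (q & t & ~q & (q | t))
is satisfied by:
  {t: False, q: False}
  {q: True, t: False}
  {t: True, q: False}


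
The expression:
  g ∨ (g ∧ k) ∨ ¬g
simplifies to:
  True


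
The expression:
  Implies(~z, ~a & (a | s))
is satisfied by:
  {z: True, s: True, a: False}
  {z: True, a: False, s: False}
  {z: True, s: True, a: True}
  {z: True, a: True, s: False}
  {s: True, a: False, z: False}


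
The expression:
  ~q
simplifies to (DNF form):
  ~q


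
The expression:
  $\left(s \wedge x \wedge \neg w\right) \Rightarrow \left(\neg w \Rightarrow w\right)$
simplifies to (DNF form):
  $w \vee \neg s \vee \neg x$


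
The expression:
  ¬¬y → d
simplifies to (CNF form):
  d ∨ ¬y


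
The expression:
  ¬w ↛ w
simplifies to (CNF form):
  ¬w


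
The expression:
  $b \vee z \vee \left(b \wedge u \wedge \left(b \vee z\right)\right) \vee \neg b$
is always true.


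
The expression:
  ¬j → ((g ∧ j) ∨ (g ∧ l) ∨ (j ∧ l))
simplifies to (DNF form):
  j ∨ (g ∧ l)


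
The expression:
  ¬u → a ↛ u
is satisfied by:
  {a: True, u: True}
  {a: True, u: False}
  {u: True, a: False}


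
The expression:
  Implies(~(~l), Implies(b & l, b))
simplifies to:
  True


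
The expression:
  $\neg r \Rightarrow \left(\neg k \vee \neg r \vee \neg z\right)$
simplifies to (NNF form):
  $\text{True}$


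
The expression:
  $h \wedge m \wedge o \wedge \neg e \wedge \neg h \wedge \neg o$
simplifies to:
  $\text{False}$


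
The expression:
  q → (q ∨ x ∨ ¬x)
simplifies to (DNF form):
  True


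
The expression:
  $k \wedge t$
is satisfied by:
  {t: True, k: True}


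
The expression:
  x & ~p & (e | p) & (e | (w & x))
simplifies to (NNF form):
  e & x & ~p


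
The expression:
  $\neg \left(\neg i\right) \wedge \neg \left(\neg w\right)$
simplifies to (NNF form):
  $i \wedge w$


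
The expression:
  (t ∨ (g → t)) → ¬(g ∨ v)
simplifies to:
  (g ∧ ¬t) ∨ (¬g ∧ ¬v)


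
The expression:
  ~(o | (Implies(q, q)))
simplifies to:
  False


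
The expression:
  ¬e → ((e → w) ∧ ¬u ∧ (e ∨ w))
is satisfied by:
  {e: True, w: True, u: False}
  {e: True, w: False, u: False}
  {e: True, u: True, w: True}
  {e: True, u: True, w: False}
  {w: True, u: False, e: False}


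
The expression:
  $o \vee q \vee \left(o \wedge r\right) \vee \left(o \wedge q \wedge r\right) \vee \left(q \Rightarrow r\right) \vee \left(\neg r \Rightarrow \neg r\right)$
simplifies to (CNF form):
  $\text{True}$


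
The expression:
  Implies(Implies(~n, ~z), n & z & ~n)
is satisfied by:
  {z: True, n: False}


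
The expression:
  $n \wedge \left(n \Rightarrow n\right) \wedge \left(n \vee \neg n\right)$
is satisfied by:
  {n: True}


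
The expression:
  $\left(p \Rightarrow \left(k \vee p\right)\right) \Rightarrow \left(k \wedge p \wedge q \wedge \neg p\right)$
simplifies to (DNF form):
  $\text{False}$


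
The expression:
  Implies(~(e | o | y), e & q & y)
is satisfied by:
  {y: True, o: True, e: True}
  {y: True, o: True, e: False}
  {y: True, e: True, o: False}
  {y: True, e: False, o: False}
  {o: True, e: True, y: False}
  {o: True, e: False, y: False}
  {e: True, o: False, y: False}


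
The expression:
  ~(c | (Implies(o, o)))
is never true.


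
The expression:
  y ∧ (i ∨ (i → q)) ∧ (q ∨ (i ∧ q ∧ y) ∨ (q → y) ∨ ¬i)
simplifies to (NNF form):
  y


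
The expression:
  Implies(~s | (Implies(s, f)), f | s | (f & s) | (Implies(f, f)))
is always true.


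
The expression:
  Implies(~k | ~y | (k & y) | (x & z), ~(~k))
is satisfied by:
  {k: True}


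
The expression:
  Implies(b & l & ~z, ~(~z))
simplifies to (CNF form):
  z | ~b | ~l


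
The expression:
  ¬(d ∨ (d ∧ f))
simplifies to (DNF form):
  ¬d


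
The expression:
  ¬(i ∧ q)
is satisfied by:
  {q: False, i: False}
  {i: True, q: False}
  {q: True, i: False}


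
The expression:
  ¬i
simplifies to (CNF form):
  ¬i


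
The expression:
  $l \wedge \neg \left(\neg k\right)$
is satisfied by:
  {k: True, l: True}


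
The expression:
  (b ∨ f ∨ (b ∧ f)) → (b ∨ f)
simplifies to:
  True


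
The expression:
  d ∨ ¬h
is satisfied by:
  {d: True, h: False}
  {h: False, d: False}
  {h: True, d: True}


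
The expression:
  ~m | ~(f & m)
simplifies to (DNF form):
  ~f | ~m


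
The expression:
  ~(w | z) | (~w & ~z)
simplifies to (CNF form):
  ~w & ~z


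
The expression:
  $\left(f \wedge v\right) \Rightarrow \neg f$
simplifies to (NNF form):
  $\neg f \vee \neg v$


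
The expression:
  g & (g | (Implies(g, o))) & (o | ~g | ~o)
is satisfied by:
  {g: True}


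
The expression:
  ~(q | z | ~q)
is never true.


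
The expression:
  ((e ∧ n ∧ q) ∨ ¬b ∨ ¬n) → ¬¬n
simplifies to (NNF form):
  n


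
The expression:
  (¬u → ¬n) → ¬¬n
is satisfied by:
  {n: True}


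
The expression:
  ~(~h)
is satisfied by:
  {h: True}


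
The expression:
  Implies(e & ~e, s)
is always true.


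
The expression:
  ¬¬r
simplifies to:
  r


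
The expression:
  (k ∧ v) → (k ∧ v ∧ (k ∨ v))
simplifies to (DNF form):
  True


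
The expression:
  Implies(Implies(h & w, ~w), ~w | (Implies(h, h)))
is always true.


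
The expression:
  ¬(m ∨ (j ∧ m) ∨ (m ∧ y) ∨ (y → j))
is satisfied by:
  {y: True, j: False, m: False}


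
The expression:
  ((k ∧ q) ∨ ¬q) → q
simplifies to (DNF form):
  q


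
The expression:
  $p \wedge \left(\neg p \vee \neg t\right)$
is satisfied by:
  {p: True, t: False}


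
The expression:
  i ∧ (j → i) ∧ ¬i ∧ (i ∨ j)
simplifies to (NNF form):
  False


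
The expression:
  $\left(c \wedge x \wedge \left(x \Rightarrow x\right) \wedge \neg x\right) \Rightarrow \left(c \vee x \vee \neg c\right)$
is always true.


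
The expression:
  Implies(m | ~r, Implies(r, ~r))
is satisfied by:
  {m: False, r: False}
  {r: True, m: False}
  {m: True, r: False}


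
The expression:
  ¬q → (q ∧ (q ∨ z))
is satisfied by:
  {q: True}


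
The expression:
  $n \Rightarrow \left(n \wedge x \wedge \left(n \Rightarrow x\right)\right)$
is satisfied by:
  {x: True, n: False}
  {n: False, x: False}
  {n: True, x: True}


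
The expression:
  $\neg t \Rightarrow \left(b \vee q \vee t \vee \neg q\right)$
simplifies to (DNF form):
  $\text{True}$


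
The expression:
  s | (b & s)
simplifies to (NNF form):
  s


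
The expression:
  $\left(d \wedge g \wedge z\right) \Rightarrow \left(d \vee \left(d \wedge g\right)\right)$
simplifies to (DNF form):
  $\text{True}$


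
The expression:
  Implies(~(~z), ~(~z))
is always true.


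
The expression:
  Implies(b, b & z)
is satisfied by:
  {z: True, b: False}
  {b: False, z: False}
  {b: True, z: True}


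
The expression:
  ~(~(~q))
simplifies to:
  ~q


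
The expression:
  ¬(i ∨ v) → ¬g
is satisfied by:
  {i: True, v: True, g: False}
  {i: True, g: False, v: False}
  {v: True, g: False, i: False}
  {v: False, g: False, i: False}
  {i: True, v: True, g: True}
  {i: True, g: True, v: False}
  {v: True, g: True, i: False}


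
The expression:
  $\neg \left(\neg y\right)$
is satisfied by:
  {y: True}


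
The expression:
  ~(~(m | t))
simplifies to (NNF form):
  m | t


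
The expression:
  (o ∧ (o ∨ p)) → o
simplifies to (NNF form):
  True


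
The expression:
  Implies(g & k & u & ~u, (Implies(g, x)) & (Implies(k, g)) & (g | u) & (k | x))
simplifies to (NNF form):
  True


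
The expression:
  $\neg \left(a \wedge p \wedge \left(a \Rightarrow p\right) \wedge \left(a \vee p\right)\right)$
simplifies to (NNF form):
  $\neg a \vee \neg p$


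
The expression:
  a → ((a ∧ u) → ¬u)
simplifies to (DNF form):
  ¬a ∨ ¬u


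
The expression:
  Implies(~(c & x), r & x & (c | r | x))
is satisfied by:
  {r: True, c: True, x: True}
  {r: True, x: True, c: False}
  {c: True, x: True, r: False}


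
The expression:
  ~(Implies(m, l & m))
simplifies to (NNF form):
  m & ~l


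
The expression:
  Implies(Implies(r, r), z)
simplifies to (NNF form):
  z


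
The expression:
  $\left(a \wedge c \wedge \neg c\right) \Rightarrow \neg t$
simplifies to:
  $\text{True}$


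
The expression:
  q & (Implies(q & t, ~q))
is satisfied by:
  {q: True, t: False}


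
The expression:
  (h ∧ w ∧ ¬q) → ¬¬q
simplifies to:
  q ∨ ¬h ∨ ¬w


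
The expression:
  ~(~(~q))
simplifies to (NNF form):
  ~q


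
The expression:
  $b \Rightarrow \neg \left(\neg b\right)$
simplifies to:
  $\text{True}$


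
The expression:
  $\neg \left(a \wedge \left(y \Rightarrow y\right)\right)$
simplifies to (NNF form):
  $\neg a$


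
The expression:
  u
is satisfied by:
  {u: True}


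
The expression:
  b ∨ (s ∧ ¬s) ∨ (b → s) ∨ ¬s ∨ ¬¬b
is always true.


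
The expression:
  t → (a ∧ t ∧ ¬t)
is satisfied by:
  {t: False}


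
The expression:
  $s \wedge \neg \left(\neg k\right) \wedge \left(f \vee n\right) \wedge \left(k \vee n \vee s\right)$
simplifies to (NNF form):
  $k \wedge s \wedge \left(f \vee n\right)$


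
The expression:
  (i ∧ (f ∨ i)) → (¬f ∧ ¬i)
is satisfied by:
  {i: False}


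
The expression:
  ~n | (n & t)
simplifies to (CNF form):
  t | ~n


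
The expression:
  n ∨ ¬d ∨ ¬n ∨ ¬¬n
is always true.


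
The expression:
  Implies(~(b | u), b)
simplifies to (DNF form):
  b | u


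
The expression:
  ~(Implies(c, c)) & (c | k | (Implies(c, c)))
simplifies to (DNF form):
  False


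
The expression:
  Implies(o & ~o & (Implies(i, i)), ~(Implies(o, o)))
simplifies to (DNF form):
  True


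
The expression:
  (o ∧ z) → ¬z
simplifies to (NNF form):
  ¬o ∨ ¬z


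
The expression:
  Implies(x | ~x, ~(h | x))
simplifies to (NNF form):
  ~h & ~x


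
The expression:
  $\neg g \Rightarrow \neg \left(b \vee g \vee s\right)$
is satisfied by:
  {g: True, s: False, b: False}
  {b: True, g: True, s: False}
  {g: True, s: True, b: False}
  {b: True, g: True, s: True}
  {b: False, s: False, g: False}


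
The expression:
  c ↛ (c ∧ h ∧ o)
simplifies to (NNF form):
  c ∧ (¬h ∨ ¬o)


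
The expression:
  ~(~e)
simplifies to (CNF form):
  e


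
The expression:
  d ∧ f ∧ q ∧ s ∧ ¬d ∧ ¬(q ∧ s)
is never true.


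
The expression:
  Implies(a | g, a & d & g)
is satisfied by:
  {d: True, a: False, g: False}
  {a: False, g: False, d: False}
  {d: True, g: True, a: True}


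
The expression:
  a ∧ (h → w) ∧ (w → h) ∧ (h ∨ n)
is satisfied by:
  {a: True, h: True, w: True, n: True}
  {a: True, h: True, w: True, n: False}
  {a: True, n: True, w: False, h: False}


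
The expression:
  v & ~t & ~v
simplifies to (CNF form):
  False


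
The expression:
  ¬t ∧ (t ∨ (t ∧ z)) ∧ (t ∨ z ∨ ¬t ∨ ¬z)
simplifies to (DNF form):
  False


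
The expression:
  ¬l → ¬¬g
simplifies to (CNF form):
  g ∨ l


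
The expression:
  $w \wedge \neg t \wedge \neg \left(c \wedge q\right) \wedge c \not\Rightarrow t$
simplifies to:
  $c \wedge w \wedge \neg q \wedge \neg t$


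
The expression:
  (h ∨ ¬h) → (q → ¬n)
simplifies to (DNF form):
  ¬n ∨ ¬q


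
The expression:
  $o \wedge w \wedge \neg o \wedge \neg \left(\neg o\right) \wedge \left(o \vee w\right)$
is never true.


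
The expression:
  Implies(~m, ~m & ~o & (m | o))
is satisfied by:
  {m: True}


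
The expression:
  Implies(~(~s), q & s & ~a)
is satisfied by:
  {q: True, s: False, a: False}
  {q: False, s: False, a: False}
  {a: True, q: True, s: False}
  {a: True, q: False, s: False}
  {s: True, q: True, a: False}


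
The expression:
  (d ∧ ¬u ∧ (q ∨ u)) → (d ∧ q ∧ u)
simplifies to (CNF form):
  u ∨ ¬d ∨ ¬q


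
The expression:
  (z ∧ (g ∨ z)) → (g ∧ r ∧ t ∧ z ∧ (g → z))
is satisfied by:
  {t: True, r: True, g: True, z: False}
  {t: True, r: True, g: False, z: False}
  {t: True, g: True, r: False, z: False}
  {t: True, g: False, r: False, z: False}
  {r: True, g: True, t: False, z: False}
  {r: True, t: False, g: False, z: False}
  {r: False, g: True, t: False, z: False}
  {r: False, t: False, g: False, z: False}
  {t: True, z: True, r: True, g: True}


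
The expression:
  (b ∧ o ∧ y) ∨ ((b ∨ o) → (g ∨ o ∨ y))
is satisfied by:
  {y: True, o: True, g: True, b: False}
  {y: True, o: True, g: False, b: False}
  {y: True, g: True, o: False, b: False}
  {y: True, g: False, o: False, b: False}
  {o: True, g: True, y: False, b: False}
  {o: True, y: False, g: False, b: False}
  {o: False, g: True, y: False, b: False}
  {o: False, y: False, g: False, b: False}
  {y: True, b: True, o: True, g: True}
  {y: True, b: True, o: True, g: False}
  {y: True, b: True, g: True, o: False}
  {y: True, b: True, g: False, o: False}
  {b: True, o: True, g: True, y: False}
  {b: True, o: True, g: False, y: False}
  {b: True, g: True, o: False, y: False}


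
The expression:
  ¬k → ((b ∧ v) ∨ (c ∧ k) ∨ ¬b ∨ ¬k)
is always true.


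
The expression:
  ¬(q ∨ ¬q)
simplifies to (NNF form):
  False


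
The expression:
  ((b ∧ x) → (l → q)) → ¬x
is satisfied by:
  {b: True, l: True, q: False, x: False}
  {b: True, q: False, l: False, x: False}
  {l: True, b: False, q: False, x: False}
  {b: False, q: False, l: False, x: False}
  {b: True, l: True, q: True, x: False}
  {b: True, q: True, l: False, x: False}
  {l: True, q: True, b: False, x: False}
  {q: True, b: False, l: False, x: False}
  {x: True, b: True, l: True, q: False}


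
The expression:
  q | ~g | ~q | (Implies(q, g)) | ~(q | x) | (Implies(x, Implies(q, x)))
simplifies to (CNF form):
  True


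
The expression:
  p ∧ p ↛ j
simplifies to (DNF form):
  p ∧ ¬j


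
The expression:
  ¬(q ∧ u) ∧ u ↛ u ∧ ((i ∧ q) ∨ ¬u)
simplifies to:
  False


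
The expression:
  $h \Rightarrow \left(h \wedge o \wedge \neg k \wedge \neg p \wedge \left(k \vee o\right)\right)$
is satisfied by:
  {o: True, k: False, p: False, h: False}
  {o: False, k: False, p: False, h: False}
  {o: True, p: True, k: False, h: False}
  {p: True, o: False, k: False, h: False}
  {o: True, k: True, p: False, h: False}
  {k: True, o: False, p: False, h: False}
  {o: True, p: True, k: True, h: False}
  {p: True, k: True, o: False, h: False}
  {h: True, o: True, k: False, p: False}


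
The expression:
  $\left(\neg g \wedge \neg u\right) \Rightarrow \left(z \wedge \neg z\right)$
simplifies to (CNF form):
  $g \vee u$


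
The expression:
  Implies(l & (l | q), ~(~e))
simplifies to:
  e | ~l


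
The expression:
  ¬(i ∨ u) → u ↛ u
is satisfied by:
  {i: True, u: True}
  {i: True, u: False}
  {u: True, i: False}


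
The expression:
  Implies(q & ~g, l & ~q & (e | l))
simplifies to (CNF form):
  g | ~q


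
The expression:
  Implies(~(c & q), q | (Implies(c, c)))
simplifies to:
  True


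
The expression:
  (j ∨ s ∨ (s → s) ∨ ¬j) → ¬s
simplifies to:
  ¬s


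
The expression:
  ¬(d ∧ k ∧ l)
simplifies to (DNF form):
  ¬d ∨ ¬k ∨ ¬l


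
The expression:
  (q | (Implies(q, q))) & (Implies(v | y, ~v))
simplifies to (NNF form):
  ~v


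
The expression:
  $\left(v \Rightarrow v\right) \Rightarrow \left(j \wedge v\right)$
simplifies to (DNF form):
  $j \wedge v$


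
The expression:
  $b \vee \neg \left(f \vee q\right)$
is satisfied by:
  {b: True, f: False, q: False}
  {b: True, q: True, f: False}
  {b: True, f: True, q: False}
  {b: True, q: True, f: True}
  {q: False, f: False, b: False}


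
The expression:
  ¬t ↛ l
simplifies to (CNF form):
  l ∨ ¬t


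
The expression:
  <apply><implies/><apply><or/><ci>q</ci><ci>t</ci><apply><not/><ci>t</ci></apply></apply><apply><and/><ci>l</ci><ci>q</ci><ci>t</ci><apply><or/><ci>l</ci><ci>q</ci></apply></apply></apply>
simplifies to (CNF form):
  <apply><and/><ci>l</ci><ci>q</ci><ci>t</ci></apply>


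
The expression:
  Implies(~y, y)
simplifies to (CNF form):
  y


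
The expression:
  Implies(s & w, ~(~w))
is always true.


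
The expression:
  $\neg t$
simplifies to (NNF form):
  $\neg t$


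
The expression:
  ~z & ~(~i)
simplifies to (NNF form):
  i & ~z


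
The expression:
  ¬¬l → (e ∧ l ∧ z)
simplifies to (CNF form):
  (e ∨ ¬l) ∧ (z ∨ ¬l)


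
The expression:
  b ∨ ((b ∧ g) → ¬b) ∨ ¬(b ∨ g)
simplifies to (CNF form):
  True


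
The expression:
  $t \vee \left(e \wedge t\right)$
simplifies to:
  $t$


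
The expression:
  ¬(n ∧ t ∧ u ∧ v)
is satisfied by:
  {u: False, v: False, t: False, n: False}
  {n: True, u: False, v: False, t: False}
  {t: True, u: False, v: False, n: False}
  {n: True, t: True, u: False, v: False}
  {v: True, n: False, u: False, t: False}
  {n: True, v: True, u: False, t: False}
  {t: True, v: True, n: False, u: False}
  {n: True, t: True, v: True, u: False}
  {u: True, t: False, v: False, n: False}
  {n: True, u: True, t: False, v: False}
  {t: True, u: True, n: False, v: False}
  {n: True, t: True, u: True, v: False}
  {v: True, u: True, t: False, n: False}
  {n: True, v: True, u: True, t: False}
  {t: True, v: True, u: True, n: False}


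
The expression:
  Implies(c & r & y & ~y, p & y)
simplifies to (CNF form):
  True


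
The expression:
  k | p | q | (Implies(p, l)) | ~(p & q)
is always true.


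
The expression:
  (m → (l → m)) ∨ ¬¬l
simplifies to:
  True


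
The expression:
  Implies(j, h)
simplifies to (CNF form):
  h | ~j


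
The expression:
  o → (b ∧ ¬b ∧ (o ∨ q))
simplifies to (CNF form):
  ¬o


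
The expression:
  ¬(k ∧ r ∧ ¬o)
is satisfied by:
  {o: True, k: False, r: False}
  {k: False, r: False, o: False}
  {r: True, o: True, k: False}
  {r: True, k: False, o: False}
  {o: True, k: True, r: False}
  {k: True, o: False, r: False}
  {r: True, k: True, o: True}


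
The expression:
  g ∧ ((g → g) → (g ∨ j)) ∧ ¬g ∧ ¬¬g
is never true.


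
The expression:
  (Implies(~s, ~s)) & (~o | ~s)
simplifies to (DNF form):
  ~o | ~s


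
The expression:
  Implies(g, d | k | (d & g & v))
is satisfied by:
  {d: True, k: True, g: False}
  {d: True, g: False, k: False}
  {k: True, g: False, d: False}
  {k: False, g: False, d: False}
  {d: True, k: True, g: True}
  {d: True, g: True, k: False}
  {k: True, g: True, d: False}


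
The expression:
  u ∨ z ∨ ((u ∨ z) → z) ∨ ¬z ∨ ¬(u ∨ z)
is always true.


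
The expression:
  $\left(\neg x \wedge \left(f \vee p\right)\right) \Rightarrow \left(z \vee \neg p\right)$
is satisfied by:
  {x: True, z: True, p: False}
  {x: True, p: False, z: False}
  {z: True, p: False, x: False}
  {z: False, p: False, x: False}
  {x: True, z: True, p: True}
  {x: True, p: True, z: False}
  {z: True, p: True, x: False}


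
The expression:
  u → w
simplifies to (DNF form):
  w ∨ ¬u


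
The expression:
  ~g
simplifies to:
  ~g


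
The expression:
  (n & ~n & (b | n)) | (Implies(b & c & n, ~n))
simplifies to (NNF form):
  ~b | ~c | ~n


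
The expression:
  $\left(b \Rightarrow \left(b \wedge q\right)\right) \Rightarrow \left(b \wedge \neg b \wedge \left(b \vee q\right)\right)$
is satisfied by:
  {b: True, q: False}


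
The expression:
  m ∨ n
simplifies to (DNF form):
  m ∨ n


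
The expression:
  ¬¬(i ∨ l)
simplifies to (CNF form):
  i ∨ l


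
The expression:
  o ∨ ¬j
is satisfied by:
  {o: True, j: False}
  {j: False, o: False}
  {j: True, o: True}


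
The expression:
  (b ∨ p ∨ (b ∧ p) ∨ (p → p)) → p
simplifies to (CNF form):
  p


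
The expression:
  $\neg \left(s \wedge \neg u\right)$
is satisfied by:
  {u: True, s: False}
  {s: False, u: False}
  {s: True, u: True}


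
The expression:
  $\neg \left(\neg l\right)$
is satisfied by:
  {l: True}


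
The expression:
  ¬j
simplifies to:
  ¬j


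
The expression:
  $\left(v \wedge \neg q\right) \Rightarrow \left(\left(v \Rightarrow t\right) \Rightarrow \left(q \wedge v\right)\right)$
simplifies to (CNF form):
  $q \vee \neg t \vee \neg v$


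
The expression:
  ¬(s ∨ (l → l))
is never true.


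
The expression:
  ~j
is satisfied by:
  {j: False}


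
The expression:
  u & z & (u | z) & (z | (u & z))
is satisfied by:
  {z: True, u: True}


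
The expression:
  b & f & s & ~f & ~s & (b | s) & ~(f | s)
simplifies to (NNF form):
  False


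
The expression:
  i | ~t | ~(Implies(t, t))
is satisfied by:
  {i: True, t: False}
  {t: False, i: False}
  {t: True, i: True}


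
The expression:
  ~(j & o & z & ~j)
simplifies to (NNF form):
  True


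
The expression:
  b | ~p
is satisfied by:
  {b: True, p: False}
  {p: False, b: False}
  {p: True, b: True}


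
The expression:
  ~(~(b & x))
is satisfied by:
  {b: True, x: True}


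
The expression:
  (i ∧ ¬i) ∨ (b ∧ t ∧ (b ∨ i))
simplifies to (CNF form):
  b ∧ t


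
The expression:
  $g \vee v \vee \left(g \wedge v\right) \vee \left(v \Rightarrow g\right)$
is always true.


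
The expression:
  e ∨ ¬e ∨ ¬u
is always true.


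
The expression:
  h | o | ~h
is always true.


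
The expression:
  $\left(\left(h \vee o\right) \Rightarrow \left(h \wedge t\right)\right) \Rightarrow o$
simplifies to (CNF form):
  $\left(h \vee o\right) \wedge \left(o \vee \neg t\right)$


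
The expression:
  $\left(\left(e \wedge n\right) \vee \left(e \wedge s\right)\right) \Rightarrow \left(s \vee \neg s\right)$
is always true.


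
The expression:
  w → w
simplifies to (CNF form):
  True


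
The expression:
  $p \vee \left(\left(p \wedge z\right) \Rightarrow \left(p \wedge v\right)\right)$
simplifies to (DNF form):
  $\text{True}$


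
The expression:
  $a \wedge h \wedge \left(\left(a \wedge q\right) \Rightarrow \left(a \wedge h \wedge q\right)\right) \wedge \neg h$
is never true.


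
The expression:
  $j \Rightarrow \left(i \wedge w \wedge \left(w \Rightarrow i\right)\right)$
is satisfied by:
  {w: True, i: True, j: False}
  {w: True, i: False, j: False}
  {i: True, w: False, j: False}
  {w: False, i: False, j: False}
  {j: True, w: True, i: True}


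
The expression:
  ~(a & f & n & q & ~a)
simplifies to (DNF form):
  True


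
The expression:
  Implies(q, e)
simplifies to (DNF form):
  e | ~q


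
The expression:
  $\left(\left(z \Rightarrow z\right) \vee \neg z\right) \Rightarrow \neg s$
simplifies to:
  $\neg s$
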